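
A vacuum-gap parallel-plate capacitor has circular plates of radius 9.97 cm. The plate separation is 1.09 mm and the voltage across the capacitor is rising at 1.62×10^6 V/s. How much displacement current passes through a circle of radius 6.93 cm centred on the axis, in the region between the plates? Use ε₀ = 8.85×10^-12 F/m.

I_d = C dV/dt with C = ε₀πR²/d = 2.536×10^-10 F, so I_d = (2.536×10^-10)(1.62×10^6) = 4.108×10^-4 A.
The field is uniform, so I_d,enc = I_d (r/R)² = (4.108×10^-4)(6.93/9.97)² = 1.98×10^-4 A.

1.98×10^-4 A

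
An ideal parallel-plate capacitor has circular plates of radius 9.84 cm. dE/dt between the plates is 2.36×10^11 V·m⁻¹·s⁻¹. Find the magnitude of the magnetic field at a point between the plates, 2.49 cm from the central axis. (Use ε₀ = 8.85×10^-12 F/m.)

3.27×10^-8 T

Total displacement current: I_d = ε₀(πR²)(dE/dt) = (8.85×10^-12)(0.03042)(2.36×10^11) = 0.06354 A.
∮B·dl = μ₀ I_d,enc with I_d,enc = I_d r²/R² = 4.069×10^-3 A; so B = μ₀ I_d,enc/(2πr) = 3.27×10^-8 T.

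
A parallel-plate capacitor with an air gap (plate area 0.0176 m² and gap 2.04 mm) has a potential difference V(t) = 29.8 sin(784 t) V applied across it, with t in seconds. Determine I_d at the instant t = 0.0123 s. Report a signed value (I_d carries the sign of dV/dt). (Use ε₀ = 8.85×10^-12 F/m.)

C = ε₀A/d = (8.85×10^-12)(0.0176)/(2.04×10^-3) = 7.635×10^-11 F. dV/dt = V₀ω·cos(ωt); at ωt = 9.6432 rad this factor is -0.9762.
I_d = C dV/dt = (7.635×10^-11)(29.8)(784)(-0.9762) = -1.74×10^-6 A.

-1.74×10^-6 A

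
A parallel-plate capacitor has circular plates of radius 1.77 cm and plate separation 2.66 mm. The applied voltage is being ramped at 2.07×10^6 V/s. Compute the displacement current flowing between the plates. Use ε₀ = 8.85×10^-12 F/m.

C = ε₀A/d = (8.85×10^-12)(9.842×10^-4)/(2.66×10^-3) = 3.275×10^-12 F.
I_d = C dV/dt = (3.275×10^-12)(2.07×10^6) = 6.78×10^-6 A.

6.78×10^-6 A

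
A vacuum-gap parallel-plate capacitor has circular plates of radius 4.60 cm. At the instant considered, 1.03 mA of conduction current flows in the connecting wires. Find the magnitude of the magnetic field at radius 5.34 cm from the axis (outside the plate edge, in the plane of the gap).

3.86×10^-9 T

Between the plates the displacement current equals the wire current: I_d = 1.03 mA = 1.03×10^-3 A.
Outside the plates the loop encloses all of I_d, so B·2πr = μ₀ I_d and B = 3.86×10^-9 T.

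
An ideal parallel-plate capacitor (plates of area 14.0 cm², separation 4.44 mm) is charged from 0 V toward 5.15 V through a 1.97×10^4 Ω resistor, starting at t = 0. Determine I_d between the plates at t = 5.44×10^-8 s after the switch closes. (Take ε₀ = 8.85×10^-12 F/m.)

C = ε₀A/d = (8.85×10^-12)(1.40×10^-3)/(4.44×10^-3) = 2.791×10^-12 F and τ = RC = 5.498×10^-8 s. I_d in the gap equals the RC charging current.
I_d(t) = (V₀/R) e^(−t/τ) = 2.614×10^-4 · e^(−0.9895) = 9.72×10^-5 A.

9.72×10^-5 A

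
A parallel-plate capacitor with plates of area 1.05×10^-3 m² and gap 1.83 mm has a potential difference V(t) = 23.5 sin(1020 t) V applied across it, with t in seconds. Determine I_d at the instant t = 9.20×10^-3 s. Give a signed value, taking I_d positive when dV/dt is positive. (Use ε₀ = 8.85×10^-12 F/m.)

dV/dt = (23.5)(1020)·cos(9.384) = -2.395×10^4 V/s.
I_d = C dV/dt with C = ε₀A/d = (8.85×10^-12)(1.05×10^-3)/(1.83×10^-3) = 5.078×10^-12 F, so I_d = (5.078×10^-12)(-2.395×10^4) = -1.22×10^-7 A.

-1.22×10^-7 A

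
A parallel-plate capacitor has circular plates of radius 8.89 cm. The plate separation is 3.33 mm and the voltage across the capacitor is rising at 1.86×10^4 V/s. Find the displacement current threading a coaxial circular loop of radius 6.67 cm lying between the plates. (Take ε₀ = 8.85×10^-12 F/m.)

I_d = C dV/dt with C = ε₀πR²/d = 6.599×10^-11 F, so I_d = (6.599×10^-11)(1.86×10^4) = 1.227×10^-6 A.
Through an area πr² the displacement current is I_d·(πr²/πR²) = I_d (r/R)² = 6.91×10^-7 A.

6.91×10^-7 A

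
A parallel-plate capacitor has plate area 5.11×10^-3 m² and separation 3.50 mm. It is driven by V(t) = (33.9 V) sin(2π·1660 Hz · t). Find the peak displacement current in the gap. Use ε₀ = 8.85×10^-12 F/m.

The displacement current equals the conduction current C dV/dt, which peaks at C V₀ ω.
With C = ε₀A/d = (8.85×10^-12)(5.11×10^-3)/(3.50×10^-3) = 1.292×10^-11 F and ω = 2πf = 1.043×10^4 rad/s, I_d,max = (1.292×10^-11)(33.9)(1.043×10^4) = 4.57×10^-6 A.

4.57×10^-6 A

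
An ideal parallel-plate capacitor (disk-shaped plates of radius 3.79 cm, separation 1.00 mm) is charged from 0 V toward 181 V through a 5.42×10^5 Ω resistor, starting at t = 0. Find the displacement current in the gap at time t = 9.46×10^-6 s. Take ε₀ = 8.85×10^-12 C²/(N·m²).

2.16×10^-4 A

With C = ε₀A/d = (8.85×10^-12)(4.513×10^-3)/(1.00×10^-3) = 3.994×10^-11 F, the time constant is τ = RC = 2.165×10^-5 s, so t/τ = 0.4370 and e^(−t/τ) = 0.6460.
I_d = I_cond = (V₀/R) e^(−t/τ) = (3.339×10^-4)(0.6460) = 2.16×10^-4 A.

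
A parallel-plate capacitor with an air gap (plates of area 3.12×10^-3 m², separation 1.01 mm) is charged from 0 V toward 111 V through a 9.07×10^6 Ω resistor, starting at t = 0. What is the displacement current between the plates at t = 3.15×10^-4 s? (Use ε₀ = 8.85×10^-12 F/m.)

With C = ε₀A/d = (8.85×10^-12)(3.12×10^-3)/(1.01×10^-3) = 2.734×10^-11 F, the time constant is τ = RC = 2.480×10^-4 s, so t/τ = 1.270 and e^(−t/τ) = 0.2808.
I_d = I_cond = (V₀/R) e^(−t/τ) = (1.224×10^-5)(0.2808) = 3.44×10^-6 A.

3.44×10^-6 A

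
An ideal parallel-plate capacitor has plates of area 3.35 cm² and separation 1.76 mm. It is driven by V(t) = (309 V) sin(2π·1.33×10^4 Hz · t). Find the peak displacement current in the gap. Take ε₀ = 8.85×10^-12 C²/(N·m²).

The displacement current equals the conduction current C dV/dt, which peaks at C V₀ ω.
With C = ε₀A/d = (8.85×10^-12)(3.35×10^-4)/(1.76×10^-3) = 1.685×10^-12 F and ω = 2πf = 8.357×10^4 rad/s, I_d,max = (1.685×10^-12)(309)(8.357×10^4) = 4.35×10^-5 A.

4.35×10^-5 A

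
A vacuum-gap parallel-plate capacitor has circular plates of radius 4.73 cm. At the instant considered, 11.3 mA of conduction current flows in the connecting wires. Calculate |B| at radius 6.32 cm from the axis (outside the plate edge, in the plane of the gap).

Between the plates the displacement current equals the wire current: I_d = 11.3 mA = 0.0113 A.
With r > R the enclosed displacement current is the full I_d; B = μ₀ I_d / (2πr) = 3.58×10^-8 T.

3.58×10^-8 T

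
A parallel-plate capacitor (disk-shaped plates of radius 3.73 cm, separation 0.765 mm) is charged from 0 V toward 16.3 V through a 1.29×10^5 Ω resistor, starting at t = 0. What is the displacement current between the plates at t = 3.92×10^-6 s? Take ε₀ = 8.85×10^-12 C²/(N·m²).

With C = ε₀A/d = (8.85×10^-12)(4.371×10^-3)/(7.65×10^-4) = 5.057×10^-11 F, the time constant is τ = RC = 6.524×10^-6 s, so t/τ = 0.6009 and e^(−t/τ) = 0.5483.
I_d = I_cond = (V₀/R) e^(−t/τ) = (1.264×10^-4)(0.5483) = 6.93×10^-5 A.

6.93×10^-5 A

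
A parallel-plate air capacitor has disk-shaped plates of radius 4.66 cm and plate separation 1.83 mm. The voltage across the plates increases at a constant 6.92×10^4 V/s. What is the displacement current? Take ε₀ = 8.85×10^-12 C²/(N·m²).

E = V/d so dE/dt = (dV/dt)/d = 3.781×10^7 V/(m·s), and I_d = ε₀ A dE/dt = (8.85×10^-12)(6.822×10^-3)(3.781×10^7) = 2.28×10^-6 A.

2.28×10^-6 A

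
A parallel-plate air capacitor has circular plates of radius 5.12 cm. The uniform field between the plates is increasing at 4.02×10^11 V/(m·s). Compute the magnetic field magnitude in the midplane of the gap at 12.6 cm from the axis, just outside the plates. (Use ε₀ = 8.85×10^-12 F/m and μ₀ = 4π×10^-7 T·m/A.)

Total displacement current: I_d = ε₀(πR²)(dE/dt) = (8.85×10^-12)(8.235×10^-3)(4.02×10^11) = 0.02930 A.
With r > R the enclosed displacement current is the full I_d; B = μ₀ I_d / (2πr) = 4.65×10^-8 T.

4.65×10^-8 T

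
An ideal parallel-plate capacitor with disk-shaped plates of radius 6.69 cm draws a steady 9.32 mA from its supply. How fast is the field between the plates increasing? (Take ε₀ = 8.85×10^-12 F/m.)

7.49×10^10 V/(m·s)

Charge continuity gives I_d = I = 9.32×10^-3 A between the plates.
Then dE/dt = I_d/(ε₀A) = 7.49×10^10 V/(m·s).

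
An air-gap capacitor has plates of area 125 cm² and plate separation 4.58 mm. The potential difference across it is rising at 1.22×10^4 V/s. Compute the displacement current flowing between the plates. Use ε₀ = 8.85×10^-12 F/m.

2.95×10^-7 A

E = V/d so dE/dt = (dV/dt)/d = 2.664×10^6 V/(m·s), and I_d = ε₀ A dE/dt = (8.85×10^-12)(0.0125)(2.664×10^6) = 2.95×10^-7 A.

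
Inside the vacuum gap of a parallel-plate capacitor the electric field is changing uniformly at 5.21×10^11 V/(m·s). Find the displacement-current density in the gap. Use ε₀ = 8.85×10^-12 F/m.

4.61 A/m²

J_d = ε₀ ∂E/∂t, so J_d = 4.61 A/m².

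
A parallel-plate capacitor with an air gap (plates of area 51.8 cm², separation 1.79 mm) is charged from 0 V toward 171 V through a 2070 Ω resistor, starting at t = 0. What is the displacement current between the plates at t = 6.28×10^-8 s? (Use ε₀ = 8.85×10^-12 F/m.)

C = ε₀A/d = (8.85×10^-12)(5.18×10^-3)/(1.79×10^-3) = 2.561×10^-11 F and τ = RC = 5.301×10^-8 s. I_d in the gap equals the RC charging current.
I_d(t) = (V₀/R) e^(−t/τ) = 0.08261 · e^(−1.185) = 0.0253 A.

0.0253 A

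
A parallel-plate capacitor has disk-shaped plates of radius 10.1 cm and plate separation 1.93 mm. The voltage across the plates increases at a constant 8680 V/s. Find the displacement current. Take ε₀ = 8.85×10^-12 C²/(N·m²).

1.28×10^-6 A

The field between the plates is E = V/d, so dE/dt = (8680)/(1.93×10^-3 m) = 4.497×10^6 V/(m·s).
I_d = ε₀ A (dE/dt) = (8.85×10^-12)(0.03205)(4.497×10^6) = 1.28×10^-6 A.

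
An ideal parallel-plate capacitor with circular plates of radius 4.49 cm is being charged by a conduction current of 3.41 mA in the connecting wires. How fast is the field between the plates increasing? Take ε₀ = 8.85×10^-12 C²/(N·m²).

Charge continuity gives I_d = I = 3.41×10^-3 A between the plates.
Inverting I_d = ε₀ A dE/dt gives dE/dt = 3.41×10^-3 / (8.85×10^-12 · 6.333×10^-3) = 6.08×10^10 V/(m·s).

6.08×10^10 V/(m·s)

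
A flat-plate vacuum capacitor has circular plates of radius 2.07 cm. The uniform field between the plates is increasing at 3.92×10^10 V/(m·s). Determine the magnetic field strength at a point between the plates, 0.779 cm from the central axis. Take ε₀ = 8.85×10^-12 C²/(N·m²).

Total displacement current: I_d = ε₀(πR²)(dE/dt) = (8.85×10^-12)(1.346×10^-3)(3.92×10^10) = 4.670×10^-4 A.
∮B·dl = μ₀ I_d,enc with I_d,enc = I_d r²/R² = 6.614×10^-5 A; so B = μ₀ I_d,enc/(2πr) = 1.70×10^-9 T.

1.70×10^-9 T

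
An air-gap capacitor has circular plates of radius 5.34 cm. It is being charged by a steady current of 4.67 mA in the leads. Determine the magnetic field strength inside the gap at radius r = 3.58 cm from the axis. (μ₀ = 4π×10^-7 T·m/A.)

1.17×10^-8 T

No conduction current crosses the gap, so I_d there equals the 4.67×10^-3 A in the leads.
∮B·dl = μ₀ I_d,enc with I_d,enc = I_d r²/R² = 2.099×10^-3 A; so B = μ₀ I_d,enc/(2πr) = 1.17×10^-8 T.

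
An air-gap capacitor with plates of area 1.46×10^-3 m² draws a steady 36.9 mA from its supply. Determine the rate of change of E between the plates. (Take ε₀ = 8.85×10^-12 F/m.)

2.86×10^12 V/(m·s)

By continuity, I_d in the gap equals the 36.9 mA flowing in the wire.
Since I_d = ε₀ A dE/dt, dE/dt = I_d/(ε₀A) = (0.0369)/((8.85×10^-12)(1.46×10^-3)) = 2.86×10^12 V/(m·s).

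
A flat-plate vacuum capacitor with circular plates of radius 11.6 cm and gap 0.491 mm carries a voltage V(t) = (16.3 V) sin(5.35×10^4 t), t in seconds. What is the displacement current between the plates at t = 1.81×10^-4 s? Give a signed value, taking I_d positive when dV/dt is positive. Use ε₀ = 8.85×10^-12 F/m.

C = ε₀A/d = (8.85×10^-12)(0.04227)/(4.91×10^-4) = 7.619×10^-10 F. dV/dt = V₀ω·cos(ωt); at ωt = 9.6835 rad this factor is -0.9667.
I_d = C dV/dt = (7.619×10^-10)(16.3)(5.35×10^4)(-0.9667) = -6.42×10^-4 A.

-6.42×10^-4 A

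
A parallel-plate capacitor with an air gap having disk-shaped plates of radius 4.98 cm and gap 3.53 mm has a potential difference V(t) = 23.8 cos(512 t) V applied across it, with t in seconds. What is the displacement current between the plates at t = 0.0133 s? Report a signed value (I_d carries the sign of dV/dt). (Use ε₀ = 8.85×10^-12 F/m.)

dV/dt = (23.8)(512)·−sin(6.8096) = -6122 V/s.
I_d = C dV/dt with C = ε₀A/d = (8.85×10^-12)(7.791×10^-3)/(3.53×10^-3) = 1.953×10^-11 F, so I_d = (1.953×10^-11)(-6122) = -1.20×10^-7 A.

-1.20×10^-7 A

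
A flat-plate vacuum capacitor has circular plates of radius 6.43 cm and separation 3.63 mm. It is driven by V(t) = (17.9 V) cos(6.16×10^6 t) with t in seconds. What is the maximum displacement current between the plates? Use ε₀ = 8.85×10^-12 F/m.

3.49×10^-3 A

The displacement current equals the conduction current C dV/dt, which peaks at C V₀ ω.
With C = ε₀A/d = (8.85×10^-12)(0.01299)/(3.63×10^-3) = 3.167×10^-11 F and ω = 6.16×10^6 rad/s, I_d,max = (3.167×10^-11)(17.9)(6.16×10^6) = 3.49×10^-3 A.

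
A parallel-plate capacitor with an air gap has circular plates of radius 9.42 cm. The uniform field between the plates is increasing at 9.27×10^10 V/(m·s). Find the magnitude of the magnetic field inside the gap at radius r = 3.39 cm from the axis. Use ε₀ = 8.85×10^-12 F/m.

Through the whole plate area (πR² = 0.02788 m²), I_d = ε₀ πR² dE/dt = 0.02287 A.
An Ampèrian loop of radius r encloses a fraction (r/R)² of I_d. Then B·2πr = μ₀ I_d (r/R)², giving B = μ₀ I_d r/(2πR²) = 1.75×10^-8 T.

1.75×10^-8 T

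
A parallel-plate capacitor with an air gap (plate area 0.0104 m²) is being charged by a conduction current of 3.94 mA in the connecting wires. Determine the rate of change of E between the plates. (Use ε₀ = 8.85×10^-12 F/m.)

Charge continuity gives I_d = I = 3.94×10^-3 A between the plates.
Since I_d = ε₀ A dE/dt, dE/dt = I_d/(ε₀A) = (3.94×10^-3)/((8.85×10^-12)(0.0104)) = 4.28×10^10 V/(m·s).

4.28×10^10 V/(m·s)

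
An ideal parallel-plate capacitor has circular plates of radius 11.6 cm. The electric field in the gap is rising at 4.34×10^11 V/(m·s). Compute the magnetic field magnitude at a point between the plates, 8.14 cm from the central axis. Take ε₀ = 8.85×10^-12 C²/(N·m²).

1.96×10^-7 T

Through the whole plate area (πR² = 0.04227 m²), I_d = ε₀ πR² dE/dt = 0.1624 A.
∮B·dl = μ₀ I_d,enc with I_d,enc = I_d r²/R² = 0.07997 A; so B = μ₀ I_d,enc/(2πr) = 1.96×10^-7 T.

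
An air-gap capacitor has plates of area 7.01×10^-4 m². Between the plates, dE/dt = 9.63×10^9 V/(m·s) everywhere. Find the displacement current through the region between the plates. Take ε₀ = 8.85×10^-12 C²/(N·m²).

The displacement current is ε₀ times dΦ_E/dt = ε₀ A dE/dt = (8.85×10^-12)(7.01×10^-4)(9.63×10^9) = 5.97×10^-5 A.

5.97×10^-5 A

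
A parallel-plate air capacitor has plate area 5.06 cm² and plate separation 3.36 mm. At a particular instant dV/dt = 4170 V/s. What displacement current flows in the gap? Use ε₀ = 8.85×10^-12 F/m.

E = V/d so dE/dt = (dV/dt)/d = 1.241×10^6 V/(m·s), and I_d = ε₀ A dE/dt = (8.85×10^-12)(5.06×10^-4)(1.241×10^6) = 5.56×10^-9 A.

5.56×10^-9 A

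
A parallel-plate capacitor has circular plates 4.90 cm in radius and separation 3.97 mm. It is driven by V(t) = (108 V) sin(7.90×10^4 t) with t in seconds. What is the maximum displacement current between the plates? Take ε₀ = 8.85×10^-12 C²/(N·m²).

The displacement current equals the conduction current C dV/dt, which peaks at C V₀ ω.
With C = ε₀A/d = (8.85×10^-12)(7.543×10^-3)/(3.97×10^-3) = 1.681×10^-11 F and ω = 7.90×10^4 rad/s, I_d,max = (1.681×10^-11)(108)(7.90×10^4) = 1.43×10^-4 A.

1.43×10^-4 A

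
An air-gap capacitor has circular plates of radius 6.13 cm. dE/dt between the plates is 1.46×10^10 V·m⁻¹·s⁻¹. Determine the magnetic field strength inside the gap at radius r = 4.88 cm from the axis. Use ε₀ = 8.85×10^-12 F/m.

3.96×10^-9 T

Through the whole plate area (πR² = 0.01181 m²), I_d = ε₀ πR² dE/dt = 1.526×10^-3 A.
For r < R the Ampère–Maxwell law gives B(2πr) = μ₀ I_d (r²/R²), so B = μ₀ I_d r/(2πR²) = (4π×10^-7)(1.526×10^-3)(0.0488)/(2π·0.0613²) = 3.96×10^-9 T.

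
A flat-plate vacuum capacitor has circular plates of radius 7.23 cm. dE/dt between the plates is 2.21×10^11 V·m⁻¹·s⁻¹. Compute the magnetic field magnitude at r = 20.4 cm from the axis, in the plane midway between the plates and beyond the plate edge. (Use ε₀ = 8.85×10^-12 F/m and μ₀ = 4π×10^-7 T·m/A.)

Total displacement current: I_d = ε₀(πR²)(dE/dt) = (8.85×10^-12)(0.01642)(2.21×10^11) = 0.03212 A.
For r ≥ R the full I_d is enclosed: B = μ₀ I_d/(2πr) = (4π×10^-7)(0.03212)/(2π·0.204) = 3.15×10^-8 T.

3.15×10^-8 T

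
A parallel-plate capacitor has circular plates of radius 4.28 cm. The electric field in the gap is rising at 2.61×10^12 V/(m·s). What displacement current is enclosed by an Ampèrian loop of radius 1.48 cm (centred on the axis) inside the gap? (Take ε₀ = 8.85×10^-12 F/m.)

0.0159 A

Total displacement current: I_d = ε₀(πR²)(dE/dt) = (8.85×10^-12)(5.755×10^-3)(2.61×10^12) = 0.1329 A.
The field is uniform, so I_d,enc = I_d (r/R)² = (0.1329)(1.48/4.28)² = 0.0159 A.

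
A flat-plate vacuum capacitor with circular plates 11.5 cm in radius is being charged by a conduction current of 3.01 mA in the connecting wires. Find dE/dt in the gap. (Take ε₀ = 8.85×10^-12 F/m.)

Charge continuity gives I_d = I = 3.01×10^-3 A between the plates.
Then dE/dt = I_d/(ε₀A) = 8.19×10^9 V/(m·s).

8.19×10^9 V/(m·s)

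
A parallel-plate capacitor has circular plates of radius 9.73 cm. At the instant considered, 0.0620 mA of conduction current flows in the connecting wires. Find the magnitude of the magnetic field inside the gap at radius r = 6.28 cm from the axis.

8.23×10^-11 T

No conduction current crosses the gap, so I_d there equals the 6.20×10^-5 A in the leads.
∮B·dl = μ₀ I_d,enc with I_d,enc = I_d r²/R² = 2.583×10^-5 A; so B = μ₀ I_d,enc/(2πr) = 8.23×10^-11 T.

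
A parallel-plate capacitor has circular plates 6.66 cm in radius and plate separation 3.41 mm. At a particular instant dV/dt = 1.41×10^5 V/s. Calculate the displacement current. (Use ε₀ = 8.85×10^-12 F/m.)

5.10×10^-6 A

E = V/d so dE/dt = (dV/dt)/d = 4.135×10^7 V/(m·s), and I_d = ε₀ A dE/dt = (8.85×10^-12)(0.01393)(4.135×10^7) = 5.10×10^-6 A.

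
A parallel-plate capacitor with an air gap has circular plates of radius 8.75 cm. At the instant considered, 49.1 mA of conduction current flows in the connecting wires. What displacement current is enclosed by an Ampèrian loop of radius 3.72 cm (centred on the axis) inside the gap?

8.87×10^-3 A

Between the plates the displacement current equals the wire current: I_d = 49.1 mA = 0.0491 A.
The field is uniform, so I_d,enc = I_d (r/R)² = (0.0491)(3.72/8.75)² = 8.87×10^-3 A.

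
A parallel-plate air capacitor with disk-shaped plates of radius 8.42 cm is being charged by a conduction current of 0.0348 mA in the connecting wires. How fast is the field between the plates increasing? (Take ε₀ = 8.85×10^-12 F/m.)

By continuity, I_d in the gap equals the 0.0348 mA flowing in the wire.
Inverting I_d = ε₀ A dE/dt gives dE/dt = 3.48×10^-5 / (8.85×10^-12 · 0.02227) = 1.77×10^8 V/(m·s).

1.77×10^8 V/(m·s)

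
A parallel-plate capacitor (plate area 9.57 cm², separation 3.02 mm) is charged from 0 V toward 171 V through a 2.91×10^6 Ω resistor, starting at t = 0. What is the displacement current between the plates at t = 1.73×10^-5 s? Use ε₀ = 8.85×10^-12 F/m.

C = ε₀A/d = (8.85×10^-12)(9.57×10^-4)/(3.02×10^-3) = 2.804×10^-12 F, so τ = RC = 8.160×10^-6 s.
The conduction current is I(t) = (V₀/R) e^(−t/τ), and the displacement current between the plates equals it.
t/τ = 2.120; I_d = (171/2.91×10^6) · e^(−2.120) = (5.876×10^-5)(0.1200) = 7.05×10^-6 A.

7.05×10^-6 A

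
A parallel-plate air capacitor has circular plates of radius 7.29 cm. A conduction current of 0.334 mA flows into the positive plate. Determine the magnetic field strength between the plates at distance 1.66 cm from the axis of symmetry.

2.09×10^-10 T

By continuity the displacement current in the gap matches the conduction current: I_d = 3.34×10^-4 A.
An Ampèrian loop of radius r encloses a fraction (r/R)² of I_d. Then B·2πr = μ₀ I_d (r/R)², giving B = μ₀ I_d r/(2πR²) = 2.09×10^-10 T.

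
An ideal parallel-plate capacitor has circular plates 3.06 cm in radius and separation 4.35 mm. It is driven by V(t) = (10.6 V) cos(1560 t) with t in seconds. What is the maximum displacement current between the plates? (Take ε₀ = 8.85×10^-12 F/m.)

The displacement current equals the conduction current C dV/dt, which peaks at C V₀ ω.
With C = ε₀A/d = (8.85×10^-12)(2.942×10^-3)/(4.35×10^-3) = 5.985×10^-12 F and ω = 1560 rad/s, I_d,max = (5.985×10^-12)(10.6)(1560) = 9.90×10^-8 A.

9.90×10^-8 A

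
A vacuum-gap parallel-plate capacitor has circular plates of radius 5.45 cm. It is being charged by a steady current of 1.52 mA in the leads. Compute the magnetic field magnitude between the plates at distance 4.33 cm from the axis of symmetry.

No conduction current crosses the gap, so I_d there equals the 1.52×10^-3 A in the leads.
∮B·dl = μ₀ I_d,enc with I_d,enc = I_d r²/R² = 9.595×10^-4 A; so B = μ₀ I_d,enc/(2πr) = 4.43×10^-9 T.

4.43×10^-9 T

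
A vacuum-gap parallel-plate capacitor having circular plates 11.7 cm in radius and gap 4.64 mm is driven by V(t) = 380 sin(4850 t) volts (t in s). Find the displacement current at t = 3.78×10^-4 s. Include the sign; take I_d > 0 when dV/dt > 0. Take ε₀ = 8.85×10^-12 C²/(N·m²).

dE/dt = (V₀ω/d)·cos(ωt) with ωt = 1.8333 rad: (380)(4850)(-0.2595)/(4.64×10^-3) = -1.031×10^8 V/(m·s).
I_d = ε₀ A dE/dt = (8.85×10^-12)(0.04301)(-1.031×10^8) = -3.92×10^-5 A.

-3.92×10^-5 A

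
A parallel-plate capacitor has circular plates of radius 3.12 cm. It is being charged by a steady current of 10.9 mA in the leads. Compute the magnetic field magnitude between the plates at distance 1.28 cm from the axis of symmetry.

No conduction current crosses the gap, so I_d there equals the 0.0109 A in the leads.
For r < R the Ampère–Maxwell law gives B(2πr) = μ₀ I_d (r²/R²), so B = μ₀ I_d r/(2πR²) = (4π×10^-7)(0.0109)(0.0128)/(2π·0.0312²) = 2.87×10^-8 T.

2.87×10^-8 T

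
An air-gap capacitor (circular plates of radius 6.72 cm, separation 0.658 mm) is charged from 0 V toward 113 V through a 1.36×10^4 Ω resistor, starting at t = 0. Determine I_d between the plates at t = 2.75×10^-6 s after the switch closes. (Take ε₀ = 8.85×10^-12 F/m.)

With C = ε₀A/d = (8.85×10^-12)(0.01419)/(6.58×10^-4) = 1.909×10^-10 F, the time constant is τ = RC = 2.596×10^-6 s, so t/τ = 1.059 and e^(−t/τ) = 0.3468.
I_d = I_cond = (V₀/R) e^(−t/τ) = (8.309×10^-3)(0.3468) = 2.88×10^-3 A.

2.88×10^-3 A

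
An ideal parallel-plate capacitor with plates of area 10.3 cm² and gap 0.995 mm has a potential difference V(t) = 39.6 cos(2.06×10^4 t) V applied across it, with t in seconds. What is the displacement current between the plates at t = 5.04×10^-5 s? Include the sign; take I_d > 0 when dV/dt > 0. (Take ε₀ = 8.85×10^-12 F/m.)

C = ε₀A/d = (8.85×10^-12)(1.03×10^-3)/(9.95×10^-4) = 9.161×10^-12 F. dV/dt = V₀ω·−sin(ωt); at ωt = 1.03824 rad this factor is -0.8615.
I_d = C dV/dt = (9.161×10^-12)(39.6)(2.06×10^4)(-0.8615) = -6.44×10^-6 A.

-6.44×10^-6 A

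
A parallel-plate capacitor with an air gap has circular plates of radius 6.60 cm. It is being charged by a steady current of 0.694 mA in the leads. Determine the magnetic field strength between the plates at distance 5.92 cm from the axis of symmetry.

1.89×10^-9 T

No conduction current crosses the gap, so I_d there equals the 6.94×10^-4 A in the leads.
An Ampèrian loop of radius r encloses a fraction (r/R)² of I_d. Then B·2πr = μ₀ I_d (r/R)², giving B = μ₀ I_d r/(2πR²) = 1.89×10^-9 T.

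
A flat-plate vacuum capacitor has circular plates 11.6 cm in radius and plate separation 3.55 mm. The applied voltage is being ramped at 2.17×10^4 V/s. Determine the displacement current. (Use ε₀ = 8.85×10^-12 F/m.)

2.29×10^-6 A

C = ε₀A/d = (8.85×10^-12)(0.04227)/(3.55×10^-3) = 1.054×10^-10 F.
I_d = C dV/dt = (1.054×10^-10)(2.17×10^4) = 2.29×10^-6 A.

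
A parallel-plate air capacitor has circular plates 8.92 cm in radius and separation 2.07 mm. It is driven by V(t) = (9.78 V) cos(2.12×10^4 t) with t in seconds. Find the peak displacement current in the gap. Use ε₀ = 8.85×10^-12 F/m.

The displacement current equals the conduction current C dV/dt, which peaks at C V₀ ω.
With C = ε₀A/d = (8.85×10^-12)(0.02500)/(2.07×10^-3) = 1.069×10^-10 F and ω = 2.12×10^4 rad/s, I_d,max = (1.069×10^-10)(9.78)(2.12×10^4) = 2.22×10^-5 A.

2.22×10^-5 A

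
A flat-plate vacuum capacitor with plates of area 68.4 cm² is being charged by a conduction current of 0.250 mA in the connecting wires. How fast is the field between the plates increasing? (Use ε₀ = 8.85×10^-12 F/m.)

The displacement current between the plates equals the conduction current, I_d = 0.250 mA.
Since I_d = ε₀ A dE/dt, dE/dt = I_d/(ε₀A) = (2.50×10^-4)/((8.85×10^-12)(6.84×10^-3)) = 4.13×10^9 V/(m·s).

4.13×10^9 V/(m·s)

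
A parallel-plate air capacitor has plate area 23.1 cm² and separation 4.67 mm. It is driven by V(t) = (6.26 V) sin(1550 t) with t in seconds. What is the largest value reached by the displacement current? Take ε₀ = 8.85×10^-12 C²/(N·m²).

The displacement current equals the conduction current C dV/dt, which peaks at C V₀ ω.
With C = ε₀A/d = (8.85×10^-12)(2.31×10^-3)/(4.67×10^-3) = 4.378×10^-12 F and ω = 1550 rad/s, I_d,max = (4.378×10^-12)(6.26)(1550) = 4.25×10^-8 A.

4.25×10^-8 A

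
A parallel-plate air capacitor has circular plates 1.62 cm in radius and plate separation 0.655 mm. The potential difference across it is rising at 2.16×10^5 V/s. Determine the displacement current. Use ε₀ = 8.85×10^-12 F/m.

2.41×10^-6 A

The displacement current equals the charging current C dV/dt. With C = ε₀A/d = (8.85×10^-12)(8.245×10^-4)/(6.55×10^-4) = 1.114×10^-11 F, I_d = (1.114×10^-11)(2.16×10^5) = 2.41×10^-6 A.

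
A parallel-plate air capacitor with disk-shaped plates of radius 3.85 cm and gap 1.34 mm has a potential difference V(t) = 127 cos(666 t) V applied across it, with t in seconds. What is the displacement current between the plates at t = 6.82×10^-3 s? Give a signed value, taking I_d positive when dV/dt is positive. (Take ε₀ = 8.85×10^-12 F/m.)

dV/dt = (127)(666)·−sin(4.54212) = 8.336×10^4 V/s.
I_d = C dV/dt with C = ε₀A/d = (8.85×10^-12)(4.657×10^-3)/(1.34×10^-3) = 3.076×10^-11 F, so I_d = (3.076×10^-11)(8.336×10^4) = 2.56×10^-6 A.

2.56×10^-6 A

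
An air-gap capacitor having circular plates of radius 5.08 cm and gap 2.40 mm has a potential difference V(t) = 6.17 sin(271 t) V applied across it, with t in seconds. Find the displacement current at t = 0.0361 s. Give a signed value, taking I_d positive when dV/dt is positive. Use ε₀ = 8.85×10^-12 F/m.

-4.68×10^-8 A

dV/dt = (6.17)(271)·cos(9.7831) = -1566 V/s.
I_d = C dV/dt with C = ε₀A/d = (8.85×10^-12)(8.107×10^-3)/(2.40×10^-3) = 2.989×10^-11 F, so I_d = (2.989×10^-11)(-1566) = -4.68×10^-8 A.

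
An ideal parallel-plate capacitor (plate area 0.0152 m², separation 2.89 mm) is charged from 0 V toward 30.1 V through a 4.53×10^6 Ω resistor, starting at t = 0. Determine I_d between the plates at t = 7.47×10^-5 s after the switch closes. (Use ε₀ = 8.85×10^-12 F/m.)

C = ε₀A/d = (8.85×10^-12)(0.0152)/(2.89×10^-3) = 4.655×10^-11 F, so τ = RC = 2.109×10^-4 s.
The conduction current is I(t) = (V₀/R) e^(−t/τ), and the displacement current between the plates equals it.
t/τ = 0.3542; I_d = (30.1/4.53×10^6) · e^(−0.3542) = (6.645×10^-6)(0.7017) = 4.66×10^-6 A.

4.66×10^-6 A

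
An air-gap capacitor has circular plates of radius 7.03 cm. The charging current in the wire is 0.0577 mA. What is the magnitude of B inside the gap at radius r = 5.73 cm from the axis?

1.34×10^-10 T

Between the plates the displacement current equals the wire current: I_d = 0.0577 mA = 5.77×10^-5 A.
For r < R the Ampère–Maxwell law gives B(2πr) = μ₀ I_d (r²/R²), so B = μ₀ I_d r/(2πR²) = (4π×10^-7)(5.77×10^-5)(0.0573)/(2π·0.0703²) = 1.34×10^-10 T.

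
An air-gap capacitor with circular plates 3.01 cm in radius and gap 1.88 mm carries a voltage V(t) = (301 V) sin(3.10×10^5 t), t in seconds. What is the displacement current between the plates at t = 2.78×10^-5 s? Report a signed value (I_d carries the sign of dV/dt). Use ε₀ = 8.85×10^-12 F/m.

-8.65×10^-4 A

dE/dt = (V₀ω/d)·cos(ωt) with ωt = 8.618 rad: (301)(3.10×10^5)(-0.6918)/(1.88×10^-3) = -3.434×10^10 V/(m·s).
I_d = ε₀ A dE/dt = (8.85×10^-12)(2.846×10^-3)(-3.434×10^10) = -8.65×10^-4 A.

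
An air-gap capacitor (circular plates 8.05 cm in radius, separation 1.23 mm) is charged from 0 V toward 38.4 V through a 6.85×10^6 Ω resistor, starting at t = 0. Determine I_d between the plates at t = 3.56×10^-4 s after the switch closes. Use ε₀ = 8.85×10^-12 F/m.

3.93×10^-6 A

C = ε₀A/d = (8.85×10^-12)(0.02036)/(1.23×10^-3) = 1.465×10^-10 F, so τ = RC = 1.004×10^-3 s.
The conduction current is I(t) = (V₀/R) e^(−t/τ), and the displacement current between the plates equals it.
t/τ = 0.3546; I_d = (38.4/6.85×10^6) · e^(−0.3546) = (5.606×10^-6)(0.7015) = 3.93×10^-6 A.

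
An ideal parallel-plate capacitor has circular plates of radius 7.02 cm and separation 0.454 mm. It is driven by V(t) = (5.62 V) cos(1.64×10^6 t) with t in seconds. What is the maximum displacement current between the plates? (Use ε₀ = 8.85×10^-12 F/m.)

2.78×10^-3 A

The displacement current equals the conduction current C dV/dt, which peaks at C V₀ ω.
With C = ε₀A/d = (8.85×10^-12)(0.01548)/(4.54×10^-4) = 3.018×10^-10 F and ω = 1.64×10^6 rad/s, I_d,max = (3.018×10^-10)(5.62)(1.64×10^6) = 2.78×10^-3 A.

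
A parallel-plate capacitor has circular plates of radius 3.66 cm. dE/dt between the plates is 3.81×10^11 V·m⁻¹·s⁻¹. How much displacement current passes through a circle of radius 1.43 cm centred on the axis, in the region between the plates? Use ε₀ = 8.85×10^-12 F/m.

2.17×10^-3 A

Total displacement current: I_d = ε₀(πR²)(dE/dt) = (8.85×10^-12)(4.208×10^-3)(3.81×10^11) = 0.01419 A.
Through an area πr² the displacement current is I_d·(πr²/πR²) = I_d (r/R)² = 2.17×10^-3 A.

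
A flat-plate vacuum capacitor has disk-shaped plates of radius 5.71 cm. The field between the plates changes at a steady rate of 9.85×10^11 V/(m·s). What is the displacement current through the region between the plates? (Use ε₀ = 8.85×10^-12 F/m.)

With a uniform field, Φ_E = EA, so I_d = ε₀ A dE/dt = 0.0893 A.

0.0893 A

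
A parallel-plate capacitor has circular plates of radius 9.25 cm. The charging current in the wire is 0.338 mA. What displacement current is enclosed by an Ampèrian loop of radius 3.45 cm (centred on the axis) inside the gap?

No conduction current crosses the gap, so I_d there equals the 3.38×10^-4 A in the leads.
The field is uniform, so I_d,enc = I_d (r/R)² = (3.38×10^-4)(3.45/9.25)² = 4.70×10^-5 A.

4.70×10^-5 A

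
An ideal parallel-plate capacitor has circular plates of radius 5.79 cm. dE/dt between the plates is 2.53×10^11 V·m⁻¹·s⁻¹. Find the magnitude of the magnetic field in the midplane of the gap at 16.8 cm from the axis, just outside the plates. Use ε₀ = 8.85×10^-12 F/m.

2.81×10^-8 T

Through the whole plate area (πR² = 0.01053 m²), I_d = ε₀ πR² dE/dt = 0.02358 A.
With r > R the enclosed displacement current is the full I_d; B = μ₀ I_d / (2πr) = 2.81×10^-8 T.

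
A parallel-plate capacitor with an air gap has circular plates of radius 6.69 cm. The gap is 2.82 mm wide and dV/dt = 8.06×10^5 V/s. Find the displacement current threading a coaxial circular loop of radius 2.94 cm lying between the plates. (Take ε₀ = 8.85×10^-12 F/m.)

With E = V/d, dE/dt = 2.858×10^8 V/(m·s) and πR² = 0.01406 m², giving I_d = ε₀ πR² dE/dt = 3.556×10^-5 A.
The field is uniform, so I_d,enc = I_d (r/R)² = (3.556×10^-5)(2.94/6.69)² = 6.87×10^-6 A.

6.87×10^-6 A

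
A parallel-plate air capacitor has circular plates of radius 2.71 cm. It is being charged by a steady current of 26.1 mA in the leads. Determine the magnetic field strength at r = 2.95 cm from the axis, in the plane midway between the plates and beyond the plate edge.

1.77×10^-7 T

No conduction current crosses the gap, so I_d there equals the 0.0261 A in the leads.
Outside the plates the loop encloses all of I_d, so B·2πr = μ₀ I_d and B = 1.77×10^-7 T.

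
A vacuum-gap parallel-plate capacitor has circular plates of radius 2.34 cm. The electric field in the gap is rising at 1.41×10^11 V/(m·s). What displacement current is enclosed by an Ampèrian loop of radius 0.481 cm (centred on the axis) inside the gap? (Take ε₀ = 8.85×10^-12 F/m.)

Total displacement current: I_d = ε₀(πR²)(dE/dt) = (8.85×10^-12)(1.720×10^-3)(1.41×10^11) = 2.146×10^-3 A.
The field is uniform, so I_d,enc = I_d (r/R)² = (2.146×10^-3)(0.481/2.34)² = 9.07×10^-5 A.

9.07×10^-5 A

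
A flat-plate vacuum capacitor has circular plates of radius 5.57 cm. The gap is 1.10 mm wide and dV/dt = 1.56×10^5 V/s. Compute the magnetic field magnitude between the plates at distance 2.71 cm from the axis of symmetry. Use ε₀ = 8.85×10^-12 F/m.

2.14×10^-11 T

dE/dt = (dV/dt)/d = 1.418×10^8 V/(m·s); I_d = ε₀(πR²)(dE/dt) = (8.85×10^-12)(9.747×10^-3)(1.418×10^8) = 1.223×10^-5 A.
∮B·dl = μ₀ I_d,enc with I_d,enc = I_d r²/R² = 2.895×10^-6 A; so B = μ₀ I_d,enc/(2πr) = 2.14×10^-11 T.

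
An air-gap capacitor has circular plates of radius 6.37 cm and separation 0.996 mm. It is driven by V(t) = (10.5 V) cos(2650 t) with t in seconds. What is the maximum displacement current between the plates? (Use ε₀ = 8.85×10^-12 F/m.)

3.15×10^-6 A

The displacement current equals the conduction current C dV/dt, which peaks at C V₀ ω.
With C = ε₀A/d = (8.85×10^-12)(0.01275)/(9.96×10^-4) = 1.133×10^-10 F and ω = 2650 rad/s, I_d,max = (1.133×10^-10)(10.5)(2650) = 3.15×10^-6 A.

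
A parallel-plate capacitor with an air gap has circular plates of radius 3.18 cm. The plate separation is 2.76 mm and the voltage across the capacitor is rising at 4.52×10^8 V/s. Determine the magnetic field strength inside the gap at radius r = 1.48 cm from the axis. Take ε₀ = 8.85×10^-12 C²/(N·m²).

dE/dt = (dV/dt)/d = 1.638×10^11 V/(m·s); I_d = ε₀(πR²)(dE/dt) = (8.85×10^-12)(3.177×10^-3)(1.638×10^11) = 4.605×10^-3 A.
∮B·dl = μ₀ I_d,enc with I_d,enc = I_d r²/R² = 9.975×10^-4 A; so B = μ₀ I_d,enc/(2πr) = 1.35×10^-8 T.

1.35×10^-8 T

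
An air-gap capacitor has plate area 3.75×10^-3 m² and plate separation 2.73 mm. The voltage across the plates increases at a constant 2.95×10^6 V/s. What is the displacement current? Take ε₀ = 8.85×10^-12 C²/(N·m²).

3.59×10^-5 A

The displacement current equals the charging current C dV/dt. With C = ε₀A/d = (8.85×10^-12)(3.75×10^-3)/(2.73×10^-3) = 1.216×10^-11 F, I_d = (1.216×10^-11)(2.95×10^6) = 3.59×10^-5 A.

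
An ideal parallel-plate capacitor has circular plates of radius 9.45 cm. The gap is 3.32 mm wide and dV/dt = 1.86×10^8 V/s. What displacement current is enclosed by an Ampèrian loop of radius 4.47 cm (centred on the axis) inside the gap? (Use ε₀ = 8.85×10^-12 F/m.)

I_d = C dV/dt with C = ε₀πR²/d = 7.480×10^-11 F, so I_d = (7.480×10^-11)(1.86×10^8) = 0.01391 A.
Since J_d is uniform, the enclosed fraction is (r/R)² = 0.2237, giving I_d,enc = 3.11×10^-3 A.

3.11×10^-3 A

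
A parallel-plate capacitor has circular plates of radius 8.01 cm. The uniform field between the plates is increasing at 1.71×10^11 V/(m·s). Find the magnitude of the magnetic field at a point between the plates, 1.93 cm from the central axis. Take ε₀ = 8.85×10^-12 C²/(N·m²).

I_d = ε₀ dΦ_E/dt = ε₀ πR² (dE/dt) = (8.85×10^-12)(0.02016)(1.71×10^11) = 0.03051 A through the full plate area.
An Ampèrian loop of radius r encloses a fraction (r/R)² of I_d. Then B·2πr = μ₀ I_d (r/R)², giving B = μ₀ I_d r/(2πR²) = 1.84×10^-8 T.

1.84×10^-8 T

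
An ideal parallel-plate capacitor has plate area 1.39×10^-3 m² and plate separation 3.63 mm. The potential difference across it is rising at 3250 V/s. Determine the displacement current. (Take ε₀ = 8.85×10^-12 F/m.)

The displacement current equals the charging current C dV/dt. With C = ε₀A/d = (8.85×10^-12)(1.39×10^-3)/(3.63×10^-3) = 3.389×10^-12 F, I_d = (3.389×10^-12)(3250) = 1.10×10^-8 A.

1.10×10^-8 A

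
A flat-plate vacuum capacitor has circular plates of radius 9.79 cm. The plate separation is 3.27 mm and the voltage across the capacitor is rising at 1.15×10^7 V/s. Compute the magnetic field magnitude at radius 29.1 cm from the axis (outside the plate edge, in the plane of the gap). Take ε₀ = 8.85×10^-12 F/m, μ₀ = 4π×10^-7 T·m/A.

6.44×10^-10 T

With E = V/d, dE/dt = 3.517×10^9 V/(m·s) and πR² = 0.03011 m², giving I_d = ε₀ πR² dE/dt = 9.372×10^-4 A.
With r > R the enclosed displacement current is the full I_d; B = μ₀ I_d / (2πr) = 6.44×10^-10 T.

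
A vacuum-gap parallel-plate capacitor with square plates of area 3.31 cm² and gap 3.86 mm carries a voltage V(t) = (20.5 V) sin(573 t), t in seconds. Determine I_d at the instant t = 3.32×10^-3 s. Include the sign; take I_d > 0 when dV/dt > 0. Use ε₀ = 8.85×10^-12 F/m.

-2.90×10^-9 A

C = ε₀A/d = (8.85×10^-12)(3.31×10^-4)/(3.86×10^-3) = 7.589×10^-13 F. dV/dt = V₀ω·cos(ωt); at ωt = 1.90236 rad this factor is -0.3255.
I_d = C dV/dt = (7.589×10^-13)(20.5)(573)(-0.3255) = -2.90×10^-9 A.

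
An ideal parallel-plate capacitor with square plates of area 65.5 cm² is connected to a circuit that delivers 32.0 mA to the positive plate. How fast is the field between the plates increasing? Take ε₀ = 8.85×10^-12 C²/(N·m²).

Charge continuity gives I_d = I = 0.0320 A between the plates.
Then dE/dt = I_d/(ε₀A) = 5.52×10^11 V/(m·s).

5.52×10^11 V/(m·s)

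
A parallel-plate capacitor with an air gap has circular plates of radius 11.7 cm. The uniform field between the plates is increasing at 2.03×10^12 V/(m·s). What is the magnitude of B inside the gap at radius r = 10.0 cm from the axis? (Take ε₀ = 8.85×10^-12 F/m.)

1.13×10^-6 T

Through the whole plate area (πR² = 0.04301 m²), I_d = ε₀ πR² dE/dt = 0.7727 A.
For r < R the Ampère–Maxwell law gives B(2πr) = μ₀ I_d (r²/R²), so B = μ₀ I_d r/(2πR²) = (4π×10^-7)(0.7727)(0.100)/(2π·0.117²) = 1.13×10^-6 T.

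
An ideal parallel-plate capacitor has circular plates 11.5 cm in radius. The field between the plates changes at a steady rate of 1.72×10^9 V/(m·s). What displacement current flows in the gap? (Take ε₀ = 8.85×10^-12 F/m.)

With a uniform field, Φ_E = EA, so I_d = ε₀ A dE/dt = 6.32×10^-4 A.

6.32×10^-4 A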